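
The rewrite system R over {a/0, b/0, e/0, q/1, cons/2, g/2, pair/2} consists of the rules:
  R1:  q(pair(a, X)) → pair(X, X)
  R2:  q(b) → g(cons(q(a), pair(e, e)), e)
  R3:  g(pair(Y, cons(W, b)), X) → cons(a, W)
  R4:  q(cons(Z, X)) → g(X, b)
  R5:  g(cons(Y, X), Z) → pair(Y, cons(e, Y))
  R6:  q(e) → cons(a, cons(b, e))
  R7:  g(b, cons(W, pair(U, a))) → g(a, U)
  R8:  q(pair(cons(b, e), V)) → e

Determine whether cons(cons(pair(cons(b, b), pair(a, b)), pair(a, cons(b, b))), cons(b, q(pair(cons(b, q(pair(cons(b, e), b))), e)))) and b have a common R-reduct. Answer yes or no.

Reduce t₁ = cons(cons(pair(cons(b, b), pair(a, b)), pair(a, cons(b, b))), cons(b, q(pair(cons(b, q(pair(cons(b, e), b))), e)))):
1. cons(cons(pair(cons(b, b), pair(a, b)), pair(a, cons(b, b))), cons(b, q(pair(cons(b, q(pair(cons(b, e), b))), e))))  →  cons(cons(pair(cons(b, b), pair(a, b)), pair(a, cons(b, b))), cons(b, q(pair(cons(b, e), e))))   [R8 at 2.2.1.1.2]
2. cons(cons(pair(cons(b, b), pair(a, b)), pair(a, cons(b, b))), cons(b, q(pair(cons(b, e), e))))  →  cons(cons(pair(cons(b, b), pair(a, b)), pair(a, cons(b, b))), cons(b, e))   [R8 at 2.2]

Reduce t₂ = b:

no — NF(t₁) = cons(cons(pair(cons(b, b), pair(a, b)), pair(a, cons(b, b))), cons(b, e)), NF(t₂) = b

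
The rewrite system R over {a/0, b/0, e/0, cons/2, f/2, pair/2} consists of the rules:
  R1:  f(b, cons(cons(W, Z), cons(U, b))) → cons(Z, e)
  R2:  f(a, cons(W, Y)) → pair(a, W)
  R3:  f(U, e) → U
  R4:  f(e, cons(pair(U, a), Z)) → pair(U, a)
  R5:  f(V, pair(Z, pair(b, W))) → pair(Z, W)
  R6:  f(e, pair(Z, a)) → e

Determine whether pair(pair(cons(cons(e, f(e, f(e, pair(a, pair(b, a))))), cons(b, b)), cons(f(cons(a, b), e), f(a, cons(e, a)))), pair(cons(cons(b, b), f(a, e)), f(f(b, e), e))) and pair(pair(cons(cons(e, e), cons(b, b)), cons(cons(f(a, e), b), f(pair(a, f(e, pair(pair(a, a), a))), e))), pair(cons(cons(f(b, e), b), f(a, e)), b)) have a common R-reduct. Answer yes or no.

Reduce t₁ = pair(pair(cons(cons(e, f(e, f(e, pair(a, pair(b, a))))), cons(b, b)), cons(f(cons(a, b), e), f(a, cons(e, a)))), pair(cons(cons(b, b), f(a, e)), f(f(b, e), e))):
1. pair(pair(cons(cons(e, f(e, f(e, pair(a, pair(b, a))))), cons(b, b)), cons(f(cons(a, b), e), f(a, cons(e, a)))), pair(cons(cons(b, b), f(a, e)), f(f(b, e), e)))  →  pair(pair(cons(cons(e, f(e, pair(a, a))), cons(b, b)), cons(f(cons(a, b), e), f(a, cons(e, a)))), pair(cons(cons(b, b), f(a, e)), f(f(b, e), e)))   [R5 at 1.1.1.2.2]
2. pair(pair(cons(cons(e, f(e, pair(a, a))), cons(b, b)), cons(f(cons(a, b), e), f(a, cons(e, a)))), pair(cons(cons(b, b), f(a, e)), f(f(b, e), e)))  →  pair(pair(cons(cons(e, e), cons(b, b)), cons(f(cons(a, b), e), f(a, cons(e, a)))), pair(cons(cons(b, b), f(a, e)), f(f(b, e), e)))   [R6 at 1.1.1.2]
3. pair(pair(cons(cons(e, e), cons(b, b)), cons(f(cons(a, b), e), f(a, cons(e, a)))), pair(cons(cons(b, b), f(a, e)), f(f(b, e), e)))  →  pair(pair(cons(cons(e, e), cons(b, b)), cons(cons(a, b), f(a, cons(e, a)))), pair(cons(cons(b, b), f(a, e)), f(f(b, e), e)))   [R3 at 1.2.1]
4. pair(pair(cons(cons(e, e), cons(b, b)), cons(cons(a, b), f(a, cons(e, a)))), pair(cons(cons(b, b), f(a, e)), f(f(b, e), e)))  →  pair(pair(cons(cons(e, e), cons(b, b)), cons(cons(a, b), pair(a, e))), pair(cons(cons(b, b), f(a, e)), f(f(b, e), e)))   [R2 at 1.2.2]
5. pair(pair(cons(cons(e, e), cons(b, b)), cons(cons(a, b), pair(a, e))), pair(cons(cons(b, b), f(a, e)), f(f(b, e), e)))  →  pair(pair(cons(cons(e, e), cons(b, b)), cons(cons(a, b), pair(a, e))), pair(cons(cons(b, b), a), f(f(b, e), e)))   [R3 at 2.1.2]
6. pair(pair(cons(cons(e, e), cons(b, b)), cons(cons(a, b), pair(a, e))), pair(cons(cons(b, b), a), f(f(b, e), e)))  →  pair(pair(cons(cons(e, e), cons(b, b)), cons(cons(a, b), pair(a, e))), pair(cons(cons(b, b), a), f(b, e)))   [R3 at 2.2]
7. pair(pair(cons(cons(e, e), cons(b, b)), cons(cons(a, b), pair(a, e))), pair(cons(cons(b, b), a), f(b, e)))  →  pair(pair(cons(cons(e, e), cons(b, b)), cons(cons(a, b), pair(a, e))), pair(cons(cons(b, b), a), b))   [R3 at 2.2]

Reduce t₂ = pair(pair(cons(cons(e, e), cons(b, b)), cons(cons(f(a, e), b), f(pair(a, f(e, pair(pair(a, a), a))), e))), pair(cons(cons(f(b, e), b), f(a, e)), b)):
1. pair(pair(cons(cons(e, e), cons(b, b)), cons(cons(f(a, e), b), f(pair(a, f(e, pair(pair(a, a), a))), e))), pair(cons(cons(f(b, e), b), f(a, e)), b))  →  pair(pair(cons(cons(e, e), cons(b, b)), cons(cons(a, b), f(pair(a, f(e, pair(pair(a, a), a))), e))), pair(cons(cons(f(b, e), b), f(a, e)), b))   [R3 at 1.2.1.1]
2. pair(pair(cons(cons(e, e), cons(b, b)), cons(cons(a, b), f(pair(a, f(e, pair(pair(a, a), a))), e))), pair(cons(cons(f(b, e), b), f(a, e)), b))  →  pair(pair(cons(cons(e, e), cons(b, b)), cons(cons(a, b), pair(a, f(e, pair(pair(a, a), a))))), pair(cons(cons(f(b, e), b), f(a, e)), b))   [R3 at 1.2.2]
3. pair(pair(cons(cons(e, e), cons(b, b)), cons(cons(a, b), pair(a, f(e, pair(pair(a, a), a))))), pair(cons(cons(f(b, e), b), f(a, e)), b))  →  pair(pair(cons(cons(e, e), cons(b, b)), cons(cons(a, b), pair(a, e))), pair(cons(cons(f(b, e), b), f(a, e)), b))   [R6 at 1.2.2.2]
4. pair(pair(cons(cons(e, e), cons(b, b)), cons(cons(a, b), pair(a, e))), pair(cons(cons(f(b, e), b), f(a, e)), b))  →  pair(pair(cons(cons(e, e), cons(b, b)), cons(cons(a, b), pair(a, e))), pair(cons(cons(b, b), f(a, e)), b))   [R3 at 2.1.1.1]
5. pair(pair(cons(cons(e, e), cons(b, b)), cons(cons(a, b), pair(a, e))), pair(cons(cons(b, b), f(a, e)), b))  →  pair(pair(cons(cons(e, e), cons(b, b)), cons(cons(a, b), pair(a, e))), pair(cons(cons(b, b), a), b))   [R3 at 2.1.2]

yes — NF(t₁) = pair(pair(cons(cons(e, e), cons(b, b)), cons(cons(a, b), pair(a, e))), pair(cons(cons(b, b), a), b)), NF(t₂) = pair(pair(cons(cons(e, e), cons(b, b)), cons(cons(a, b), pair(a, e))), pair(cons(cons(b, b), a), b))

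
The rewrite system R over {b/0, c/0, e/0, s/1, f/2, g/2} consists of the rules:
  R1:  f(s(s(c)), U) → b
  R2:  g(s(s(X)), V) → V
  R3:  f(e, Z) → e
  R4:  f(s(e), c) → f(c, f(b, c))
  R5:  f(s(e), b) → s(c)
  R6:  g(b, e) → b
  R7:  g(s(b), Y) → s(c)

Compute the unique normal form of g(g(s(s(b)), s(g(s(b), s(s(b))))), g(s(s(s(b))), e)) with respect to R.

1. g(g(s(s(b)), s(g(s(b), s(s(b))))), g(s(s(s(b))), e))  →  g(s(g(s(b), s(s(b)))), g(s(s(s(b))), e))   [R2 at 1]
2. g(s(g(s(b), s(s(b)))), g(s(s(s(b))), e))  →  g(s(s(c)), g(s(s(s(b))), e))   [R7 at 1.1]
3. g(s(s(c)), g(s(s(s(b))), e))  →  g(s(s(s(b))), e)   [R2 at ε]
4. g(s(s(s(b))), e)  →  e   [R2 at ε]

e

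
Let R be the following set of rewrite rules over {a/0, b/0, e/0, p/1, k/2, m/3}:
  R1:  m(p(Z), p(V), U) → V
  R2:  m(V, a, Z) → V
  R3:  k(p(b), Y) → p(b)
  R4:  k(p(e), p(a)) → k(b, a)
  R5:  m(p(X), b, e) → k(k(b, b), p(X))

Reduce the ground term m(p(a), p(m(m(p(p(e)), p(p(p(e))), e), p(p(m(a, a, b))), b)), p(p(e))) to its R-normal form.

p(a)

1. m(p(a), p(m(m(p(p(e)), p(p(p(e))), e), p(p(m(a, a, b))), b)), p(p(e)))  →  m(m(p(p(e)), p(p(p(e))), e), p(p(m(a, a, b))), b)   [R1 at ε]
2. m(m(p(p(e)), p(p(p(e))), e), p(p(m(a, a, b))), b)  →  m(p(p(e)), p(p(m(a, a, b))), b)   [R1 at 1]
3. m(p(p(e)), p(p(m(a, a, b))), b)  →  p(m(a, a, b))   [R1 at ε]
4. p(m(a, a, b))  →  p(a)   [R2 at 1]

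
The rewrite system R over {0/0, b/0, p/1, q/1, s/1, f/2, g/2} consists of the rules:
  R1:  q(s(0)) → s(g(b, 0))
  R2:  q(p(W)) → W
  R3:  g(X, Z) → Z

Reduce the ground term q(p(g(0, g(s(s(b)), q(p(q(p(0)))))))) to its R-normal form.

0

1. q(p(g(0, g(s(s(b)), q(p(q(p(0))))))))  →  g(0, g(s(s(b)), q(p(q(p(0))))))   [R2 at ε]
2. g(0, g(s(s(b)), q(p(q(p(0))))))  →  g(s(s(b)), q(p(q(p(0)))))   [R3 at ε]
3. g(s(s(b)), q(p(q(p(0)))))  →  q(p(q(p(0))))   [R3 at ε]
4. q(p(q(p(0))))  →  q(p(0))   [R2 at ε]
5. q(p(0))  →  0   [R2 at ε]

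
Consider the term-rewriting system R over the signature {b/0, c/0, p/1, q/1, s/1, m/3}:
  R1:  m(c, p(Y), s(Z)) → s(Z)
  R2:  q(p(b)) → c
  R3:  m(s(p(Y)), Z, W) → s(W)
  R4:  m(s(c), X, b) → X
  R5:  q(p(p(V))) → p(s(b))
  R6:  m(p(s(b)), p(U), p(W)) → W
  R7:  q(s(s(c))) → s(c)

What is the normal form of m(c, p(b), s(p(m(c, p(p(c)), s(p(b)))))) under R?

1. m(c, p(b), s(p(m(c, p(p(c)), s(p(b))))))  →  s(p(m(c, p(p(c)), s(p(b)))))   [R1 at ε]
2. s(p(m(c, p(p(c)), s(p(b)))))  →  s(p(s(p(b))))   [R1 at 1.1]

s(p(s(p(b))))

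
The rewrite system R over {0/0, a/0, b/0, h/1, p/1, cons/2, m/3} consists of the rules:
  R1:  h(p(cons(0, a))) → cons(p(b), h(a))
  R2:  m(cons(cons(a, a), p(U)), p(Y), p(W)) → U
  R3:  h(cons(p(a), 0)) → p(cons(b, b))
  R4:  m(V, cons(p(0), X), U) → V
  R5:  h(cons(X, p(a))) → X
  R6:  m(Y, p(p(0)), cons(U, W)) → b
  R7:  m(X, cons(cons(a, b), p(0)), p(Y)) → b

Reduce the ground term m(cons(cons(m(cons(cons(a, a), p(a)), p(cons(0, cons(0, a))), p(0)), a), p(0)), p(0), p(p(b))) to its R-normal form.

1. m(cons(cons(m(cons(cons(a, a), p(a)), p(cons(0, cons(0, a))), p(0)), a), p(0)), p(0), p(p(b)))  →  m(cons(cons(a, a), p(0)), p(0), p(p(b)))   [R2 at 1.1.1]
2. m(cons(cons(a, a), p(0)), p(0), p(p(b)))  →  0   [R2 at ε]

0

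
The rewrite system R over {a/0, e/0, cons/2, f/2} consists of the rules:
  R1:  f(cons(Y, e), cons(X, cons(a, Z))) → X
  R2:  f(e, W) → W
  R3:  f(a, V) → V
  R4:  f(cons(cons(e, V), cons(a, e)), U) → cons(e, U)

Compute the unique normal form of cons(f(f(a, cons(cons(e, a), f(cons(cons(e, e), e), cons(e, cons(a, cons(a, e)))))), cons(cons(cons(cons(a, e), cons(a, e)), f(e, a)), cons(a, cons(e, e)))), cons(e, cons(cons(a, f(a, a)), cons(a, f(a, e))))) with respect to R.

cons(cons(cons(cons(a, e), cons(a, e)), a), cons(e, cons(cons(a, a), cons(a, e))))

1. cons(f(f(a, cons(cons(e, a), f(cons(cons(e, e), e), cons(e, cons(a, cons(a, e)))))), cons(cons(cons(cons(a, e), cons(a, e)), f(e, a)), cons(a, cons(e, e)))), cons(e, cons(cons(a, f(a, a)), cons(a, f(a, e)))))  →  cons(f(cons(cons(e, a), f(cons(cons(e, e), e), cons(e, cons(a, cons(a, e))))), cons(cons(cons(cons(a, e), cons(a, e)), f(e, a)), cons(a, cons(e, e)))), cons(e, cons(cons(a, f(a, a)), cons(a, f(a, e)))))   [R3 at 1.1]
2. cons(f(cons(cons(e, a), f(cons(cons(e, e), e), cons(e, cons(a, cons(a, e))))), cons(cons(cons(cons(a, e), cons(a, e)), f(e, a)), cons(a, cons(e, e)))), cons(e, cons(cons(a, f(a, a)), cons(a, f(a, e)))))  →  cons(f(cons(cons(e, a), e), cons(cons(cons(cons(a, e), cons(a, e)), f(e, a)), cons(a, cons(e, e)))), cons(e, cons(cons(a, f(a, a)), cons(a, f(a, e)))))   [R1 at 1.1.2]
3. cons(f(cons(cons(e, a), e), cons(cons(cons(cons(a, e), cons(a, e)), f(e, a)), cons(a, cons(e, e)))), cons(e, cons(cons(a, f(a, a)), cons(a, f(a, e)))))  →  cons(cons(cons(cons(a, e), cons(a, e)), f(e, a)), cons(e, cons(cons(a, f(a, a)), cons(a, f(a, e)))))   [R1 at 1]
4. cons(cons(cons(cons(a, e), cons(a, e)), f(e, a)), cons(e, cons(cons(a, f(a, a)), cons(a, f(a, e)))))  →  cons(cons(cons(cons(a, e), cons(a, e)), a), cons(e, cons(cons(a, f(a, a)), cons(a, f(a, e)))))   [R2 at 1.2]
5. cons(cons(cons(cons(a, e), cons(a, e)), a), cons(e, cons(cons(a, f(a, a)), cons(a, f(a, e)))))  →  cons(cons(cons(cons(a, e), cons(a, e)), a), cons(e, cons(cons(a, a), cons(a, f(a, e)))))   [R3 at 2.2.1.2]
6. cons(cons(cons(cons(a, e), cons(a, e)), a), cons(e, cons(cons(a, a), cons(a, f(a, e)))))  →  cons(cons(cons(cons(a, e), cons(a, e)), a), cons(e, cons(cons(a, a), cons(a, e))))   [R3 at 2.2.2.2]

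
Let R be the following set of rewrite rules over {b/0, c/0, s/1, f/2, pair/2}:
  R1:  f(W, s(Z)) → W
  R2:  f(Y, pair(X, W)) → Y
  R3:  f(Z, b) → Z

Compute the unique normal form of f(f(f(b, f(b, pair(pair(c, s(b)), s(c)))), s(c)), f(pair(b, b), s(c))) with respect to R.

1. f(f(f(b, f(b, pair(pair(c, s(b)), s(c)))), s(c)), f(pair(b, b), s(c)))  →  f(f(b, f(b, pair(pair(c, s(b)), s(c)))), f(pair(b, b), s(c)))   [R1 at 1]
2. f(f(b, f(b, pair(pair(c, s(b)), s(c)))), f(pair(b, b), s(c)))  →  f(f(b, b), f(pair(b, b), s(c)))   [R2 at 1.2]
3. f(f(b, b), f(pair(b, b), s(c)))  →  f(b, f(pair(b, b), s(c)))   [R3 at 1]
4. f(b, f(pair(b, b), s(c)))  →  f(b, pair(b, b))   [R1 at 2]
5. f(b, pair(b, b))  →  b   [R2 at ε]

b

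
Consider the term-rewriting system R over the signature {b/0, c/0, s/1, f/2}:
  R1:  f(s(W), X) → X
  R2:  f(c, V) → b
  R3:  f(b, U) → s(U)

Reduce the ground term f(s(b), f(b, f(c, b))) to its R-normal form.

s(b)

1. f(s(b), f(b, f(c, b)))  →  f(b, f(c, b))   [R1 at ε]
2. f(b, f(c, b))  →  s(f(c, b))   [R3 at ε]
3. s(f(c, b))  →  s(b)   [R2 at 1]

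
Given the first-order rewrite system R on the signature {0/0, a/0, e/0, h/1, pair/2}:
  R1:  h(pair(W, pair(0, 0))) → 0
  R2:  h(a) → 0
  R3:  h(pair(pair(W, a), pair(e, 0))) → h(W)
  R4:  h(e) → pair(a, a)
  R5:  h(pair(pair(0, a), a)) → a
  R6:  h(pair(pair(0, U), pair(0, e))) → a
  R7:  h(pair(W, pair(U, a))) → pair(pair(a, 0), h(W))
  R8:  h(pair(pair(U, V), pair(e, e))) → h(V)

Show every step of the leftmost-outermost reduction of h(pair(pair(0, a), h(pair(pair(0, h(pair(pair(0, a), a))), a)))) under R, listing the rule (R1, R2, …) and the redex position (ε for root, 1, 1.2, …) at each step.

a

1. h(pair(pair(0, a), h(pair(pair(0, h(pair(pair(0, a), a))), a))))  →  h(pair(pair(0, a), h(pair(pair(0, a), a))))   [R5 at 1.2.1.1.2]
2. h(pair(pair(0, a), h(pair(pair(0, a), a))))  →  h(pair(pair(0, a), a))   [R5 at 1.2]
3. h(pair(pair(0, a), a))  →  a   [R5 at ε]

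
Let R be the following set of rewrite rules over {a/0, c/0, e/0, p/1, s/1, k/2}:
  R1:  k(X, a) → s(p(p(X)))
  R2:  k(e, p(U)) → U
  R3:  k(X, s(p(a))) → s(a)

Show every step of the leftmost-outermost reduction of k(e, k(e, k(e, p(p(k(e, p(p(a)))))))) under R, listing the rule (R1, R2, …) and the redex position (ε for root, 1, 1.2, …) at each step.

a

1. k(e, k(e, k(e, p(p(k(e, p(p(a))))))))  →  k(e, k(e, p(k(e, p(p(a))))))   [R2 at 2.2]
2. k(e, k(e, p(k(e, p(p(a))))))  →  k(e, k(e, p(p(a))))   [R2 at 2]
3. k(e, k(e, p(p(a))))  →  k(e, p(a))   [R2 at 2]
4. k(e, p(a))  →  a   [R2 at ε]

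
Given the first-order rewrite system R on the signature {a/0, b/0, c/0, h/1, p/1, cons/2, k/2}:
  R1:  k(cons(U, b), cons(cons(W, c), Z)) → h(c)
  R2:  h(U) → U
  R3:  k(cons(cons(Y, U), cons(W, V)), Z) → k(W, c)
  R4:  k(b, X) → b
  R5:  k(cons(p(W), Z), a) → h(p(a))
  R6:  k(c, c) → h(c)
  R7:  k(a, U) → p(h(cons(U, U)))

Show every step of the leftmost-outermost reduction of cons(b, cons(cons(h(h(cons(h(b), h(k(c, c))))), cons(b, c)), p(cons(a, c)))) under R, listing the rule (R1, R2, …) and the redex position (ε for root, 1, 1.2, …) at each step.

1. cons(b, cons(cons(h(h(cons(h(b), h(k(c, c))))), cons(b, c)), p(cons(a, c))))  →  cons(b, cons(cons(h(cons(h(b), h(k(c, c)))), cons(b, c)), p(cons(a, c))))   [R2 at 2.1.1]
2. cons(b, cons(cons(h(cons(h(b), h(k(c, c)))), cons(b, c)), p(cons(a, c))))  →  cons(b, cons(cons(cons(h(b), h(k(c, c))), cons(b, c)), p(cons(a, c))))   [R2 at 2.1.1]
3. cons(b, cons(cons(cons(h(b), h(k(c, c))), cons(b, c)), p(cons(a, c))))  →  cons(b, cons(cons(cons(b, h(k(c, c))), cons(b, c)), p(cons(a, c))))   [R2 at 2.1.1.1]
4. cons(b, cons(cons(cons(b, h(k(c, c))), cons(b, c)), p(cons(a, c))))  →  cons(b, cons(cons(cons(b, k(c, c)), cons(b, c)), p(cons(a, c))))   [R2 at 2.1.1.2]
5. cons(b, cons(cons(cons(b, k(c, c)), cons(b, c)), p(cons(a, c))))  →  cons(b, cons(cons(cons(b, h(c)), cons(b, c)), p(cons(a, c))))   [R6 at 2.1.1.2]
6. cons(b, cons(cons(cons(b, h(c)), cons(b, c)), p(cons(a, c))))  →  cons(b, cons(cons(cons(b, c), cons(b, c)), p(cons(a, c))))   [R2 at 2.1.1.2]

cons(b, cons(cons(cons(b, c), cons(b, c)), p(cons(a, c))))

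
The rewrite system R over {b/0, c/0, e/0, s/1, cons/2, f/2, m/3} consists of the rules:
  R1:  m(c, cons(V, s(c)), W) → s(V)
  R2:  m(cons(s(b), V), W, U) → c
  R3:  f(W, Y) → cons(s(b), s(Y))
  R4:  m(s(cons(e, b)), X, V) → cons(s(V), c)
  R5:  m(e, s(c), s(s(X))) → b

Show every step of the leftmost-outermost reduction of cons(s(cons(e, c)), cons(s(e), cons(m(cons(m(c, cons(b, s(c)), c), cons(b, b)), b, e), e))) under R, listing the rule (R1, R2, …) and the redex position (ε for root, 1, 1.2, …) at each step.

cons(s(cons(e, c)), cons(s(e), cons(c, e)))

1. cons(s(cons(e, c)), cons(s(e), cons(m(cons(m(c, cons(b, s(c)), c), cons(b, b)), b, e), e)))  →  cons(s(cons(e, c)), cons(s(e), cons(m(cons(s(b), cons(b, b)), b, e), e)))   [R1 at 2.2.1.1.1]
2. cons(s(cons(e, c)), cons(s(e), cons(m(cons(s(b), cons(b, b)), b, e), e)))  →  cons(s(cons(e, c)), cons(s(e), cons(c, e)))   [R2 at 2.2.1]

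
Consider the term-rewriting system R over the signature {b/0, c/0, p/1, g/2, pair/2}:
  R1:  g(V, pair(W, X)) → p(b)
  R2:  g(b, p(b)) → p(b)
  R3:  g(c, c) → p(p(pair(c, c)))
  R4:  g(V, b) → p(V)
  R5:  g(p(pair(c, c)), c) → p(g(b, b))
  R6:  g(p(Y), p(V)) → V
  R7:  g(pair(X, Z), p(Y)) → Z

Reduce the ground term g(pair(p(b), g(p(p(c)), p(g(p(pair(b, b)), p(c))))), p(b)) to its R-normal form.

c

1. g(pair(p(b), g(p(p(c)), p(g(p(pair(b, b)), p(c))))), p(b))  →  g(p(p(c)), p(g(p(pair(b, b)), p(c))))   [R7 at ε]
2. g(p(p(c)), p(g(p(pair(b, b)), p(c))))  →  g(p(pair(b, b)), p(c))   [R6 at ε]
3. g(p(pair(b, b)), p(c))  →  c   [R6 at ε]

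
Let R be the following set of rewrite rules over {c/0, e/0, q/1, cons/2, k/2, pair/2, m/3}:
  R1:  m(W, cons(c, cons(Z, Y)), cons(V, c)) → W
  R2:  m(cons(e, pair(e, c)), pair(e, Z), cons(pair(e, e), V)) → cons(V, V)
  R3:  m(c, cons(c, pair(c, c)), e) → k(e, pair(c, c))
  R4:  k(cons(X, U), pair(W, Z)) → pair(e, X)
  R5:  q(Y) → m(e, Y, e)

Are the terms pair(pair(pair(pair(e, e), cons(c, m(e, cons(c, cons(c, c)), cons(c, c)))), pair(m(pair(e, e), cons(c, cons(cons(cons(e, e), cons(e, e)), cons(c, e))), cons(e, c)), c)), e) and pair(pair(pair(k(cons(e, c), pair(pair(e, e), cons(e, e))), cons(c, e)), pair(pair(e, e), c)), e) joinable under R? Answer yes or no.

yes — NF(t₁) = pair(pair(pair(pair(e, e), cons(c, e)), pair(pair(e, e), c)), e), NF(t₂) = pair(pair(pair(pair(e, e), cons(c, e)), pair(pair(e, e), c)), e)

Reduce t₁ = pair(pair(pair(pair(e, e), cons(c, m(e, cons(c, cons(c, c)), cons(c, c)))), pair(m(pair(e, e), cons(c, cons(cons(cons(e, e), cons(e, e)), cons(c, e))), cons(e, c)), c)), e):
1. pair(pair(pair(pair(e, e), cons(c, m(e, cons(c, cons(c, c)), cons(c, c)))), pair(m(pair(e, e), cons(c, cons(cons(cons(e, e), cons(e, e)), cons(c, e))), cons(e, c)), c)), e)  →  pair(pair(pair(pair(e, e), cons(c, e)), pair(m(pair(e, e), cons(c, cons(cons(cons(e, e), cons(e, e)), cons(c, e))), cons(e, c)), c)), e)   [R1 at 1.1.2.2]
2. pair(pair(pair(pair(e, e), cons(c, e)), pair(m(pair(e, e), cons(c, cons(cons(cons(e, e), cons(e, e)), cons(c, e))), cons(e, c)), c)), e)  →  pair(pair(pair(pair(e, e), cons(c, e)), pair(pair(e, e), c)), e)   [R1 at 1.2.1]

Reduce t₂ = pair(pair(pair(k(cons(e, c), pair(pair(e, e), cons(e, e))), cons(c, e)), pair(pair(e, e), c)), e):
1. pair(pair(pair(k(cons(e, c), pair(pair(e, e), cons(e, e))), cons(c, e)), pair(pair(e, e), c)), e)  →  pair(pair(pair(pair(e, e), cons(c, e)), pair(pair(e, e), c)), e)   [R4 at 1.1.1]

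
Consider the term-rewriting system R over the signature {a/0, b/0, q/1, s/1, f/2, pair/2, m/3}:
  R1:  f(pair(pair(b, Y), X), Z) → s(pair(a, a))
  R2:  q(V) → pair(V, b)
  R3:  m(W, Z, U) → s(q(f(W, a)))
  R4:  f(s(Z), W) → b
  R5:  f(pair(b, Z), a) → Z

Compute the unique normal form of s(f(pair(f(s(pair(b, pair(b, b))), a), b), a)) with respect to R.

1. s(f(pair(f(s(pair(b, pair(b, b))), a), b), a))  →  s(f(pair(b, b), a))   [R4 at 1.1.1]
2. s(f(pair(b, b), a))  →  s(b)   [R5 at 1]

s(b)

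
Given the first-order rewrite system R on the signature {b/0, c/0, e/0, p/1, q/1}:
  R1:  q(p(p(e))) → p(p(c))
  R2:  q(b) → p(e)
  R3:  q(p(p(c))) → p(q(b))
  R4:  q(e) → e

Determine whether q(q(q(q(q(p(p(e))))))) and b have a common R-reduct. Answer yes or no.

Reduce t₁ = q(q(q(q(q(p(p(e))))))):
1. q(q(q(q(q(p(p(e)))))))  →  q(q(q(q(p(p(c))))))   [R1 at 1.1.1.1]
2. q(q(q(q(p(p(c))))))  →  q(q(q(p(q(b)))))   [R3 at 1.1.1]
3. q(q(q(p(q(b)))))  →  q(q(q(p(p(e)))))   [R2 at 1.1.1.1]
4. q(q(q(p(p(e)))))  →  q(q(p(p(c))))   [R1 at 1.1]
5. q(q(p(p(c))))  →  q(p(q(b)))   [R3 at 1]
6. q(p(q(b)))  →  q(p(p(e)))   [R2 at 1.1]
7. q(p(p(e)))  →  p(p(c))   [R1 at ε]

Reduce t₂ = b:

no — NF(t₁) = p(p(c)), NF(t₂) = b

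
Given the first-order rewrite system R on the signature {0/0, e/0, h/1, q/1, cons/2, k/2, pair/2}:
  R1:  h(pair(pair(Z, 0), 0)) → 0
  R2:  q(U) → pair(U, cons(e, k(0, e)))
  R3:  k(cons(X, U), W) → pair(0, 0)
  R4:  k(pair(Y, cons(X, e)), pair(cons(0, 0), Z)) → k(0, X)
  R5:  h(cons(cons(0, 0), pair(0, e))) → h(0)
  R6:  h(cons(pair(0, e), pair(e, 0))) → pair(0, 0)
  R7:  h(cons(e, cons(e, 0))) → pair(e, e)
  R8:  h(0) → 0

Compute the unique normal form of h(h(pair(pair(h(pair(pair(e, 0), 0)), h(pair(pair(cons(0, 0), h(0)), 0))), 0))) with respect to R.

0

1. h(h(pair(pair(h(pair(pair(e, 0), 0)), h(pair(pair(cons(0, 0), h(0)), 0))), 0)))  →  h(h(pair(pair(0, h(pair(pair(cons(0, 0), h(0)), 0))), 0)))   [R1 at 1.1.1.1]
2. h(h(pair(pair(0, h(pair(pair(cons(0, 0), h(0)), 0))), 0)))  →  h(h(pair(pair(0, h(pair(pair(cons(0, 0), 0), 0))), 0)))   [R8 at 1.1.1.2.1.1.2]
3. h(h(pair(pair(0, h(pair(pair(cons(0, 0), 0), 0))), 0)))  →  h(h(pair(pair(0, 0), 0)))   [R1 at 1.1.1.2]
4. h(h(pair(pair(0, 0), 0)))  →  h(0)   [R1 at 1]
5. h(0)  →  0   [R8 at ε]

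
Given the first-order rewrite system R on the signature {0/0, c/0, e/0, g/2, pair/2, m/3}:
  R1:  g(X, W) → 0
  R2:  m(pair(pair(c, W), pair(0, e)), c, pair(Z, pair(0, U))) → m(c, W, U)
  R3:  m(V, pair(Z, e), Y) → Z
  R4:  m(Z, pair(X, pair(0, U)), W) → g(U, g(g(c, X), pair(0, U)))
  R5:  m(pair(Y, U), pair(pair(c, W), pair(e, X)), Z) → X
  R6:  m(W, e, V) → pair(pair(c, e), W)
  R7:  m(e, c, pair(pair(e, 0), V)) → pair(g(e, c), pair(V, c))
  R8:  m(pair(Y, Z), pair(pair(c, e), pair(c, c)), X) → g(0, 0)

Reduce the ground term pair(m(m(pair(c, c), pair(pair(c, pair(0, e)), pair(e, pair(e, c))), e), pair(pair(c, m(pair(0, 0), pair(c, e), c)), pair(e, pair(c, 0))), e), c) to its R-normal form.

1. pair(m(m(pair(c, c), pair(pair(c, pair(0, e)), pair(e, pair(e, c))), e), pair(pair(c, m(pair(0, 0), pair(c, e), c)), pair(e, pair(c, 0))), e), c)  →  pair(m(pair(e, c), pair(pair(c, m(pair(0, 0), pair(c, e), c)), pair(e, pair(c, 0))), e), c)   [R5 at 1.1]
2. pair(m(pair(e, c), pair(pair(c, m(pair(0, 0), pair(c, e), c)), pair(e, pair(c, 0))), e), c)  →  pair(pair(c, 0), c)   [R5 at 1]

pair(pair(c, 0), c)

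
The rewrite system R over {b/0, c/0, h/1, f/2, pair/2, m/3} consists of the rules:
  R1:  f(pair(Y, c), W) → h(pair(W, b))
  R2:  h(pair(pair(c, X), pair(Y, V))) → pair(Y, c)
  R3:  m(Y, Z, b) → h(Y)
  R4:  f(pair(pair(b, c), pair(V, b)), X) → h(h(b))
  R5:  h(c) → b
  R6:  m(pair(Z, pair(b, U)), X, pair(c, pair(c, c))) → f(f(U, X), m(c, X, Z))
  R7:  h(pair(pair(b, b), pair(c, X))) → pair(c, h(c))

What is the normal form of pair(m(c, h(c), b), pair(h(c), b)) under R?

pair(b, pair(b, b))

1. pair(m(c, h(c), b), pair(h(c), b))  →  pair(h(c), pair(h(c), b))   [R3 at 1]
2. pair(h(c), pair(h(c), b))  →  pair(b, pair(h(c), b))   [R5 at 1]
3. pair(b, pair(h(c), b))  →  pair(b, pair(b, b))   [R5 at 2.1]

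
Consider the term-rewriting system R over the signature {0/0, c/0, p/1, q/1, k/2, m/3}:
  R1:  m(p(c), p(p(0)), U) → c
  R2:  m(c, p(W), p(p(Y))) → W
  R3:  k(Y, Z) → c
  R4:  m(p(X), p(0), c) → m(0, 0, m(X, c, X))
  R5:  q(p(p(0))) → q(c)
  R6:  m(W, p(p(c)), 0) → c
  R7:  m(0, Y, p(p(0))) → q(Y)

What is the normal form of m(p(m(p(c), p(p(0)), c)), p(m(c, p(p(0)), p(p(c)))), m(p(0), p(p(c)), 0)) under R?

1. m(p(m(p(c), p(p(0)), c)), p(m(c, p(p(0)), p(p(c)))), m(p(0), p(p(c)), 0))  →  m(p(c), p(m(c, p(p(0)), p(p(c)))), m(p(0), p(p(c)), 0))   [R1 at 1.1]
2. m(p(c), p(m(c, p(p(0)), p(p(c)))), m(p(0), p(p(c)), 0))  →  m(p(c), p(p(0)), m(p(0), p(p(c)), 0))   [R2 at 2.1]
3. m(p(c), p(p(0)), m(p(0), p(p(c)), 0))  →  c   [R1 at ε]

c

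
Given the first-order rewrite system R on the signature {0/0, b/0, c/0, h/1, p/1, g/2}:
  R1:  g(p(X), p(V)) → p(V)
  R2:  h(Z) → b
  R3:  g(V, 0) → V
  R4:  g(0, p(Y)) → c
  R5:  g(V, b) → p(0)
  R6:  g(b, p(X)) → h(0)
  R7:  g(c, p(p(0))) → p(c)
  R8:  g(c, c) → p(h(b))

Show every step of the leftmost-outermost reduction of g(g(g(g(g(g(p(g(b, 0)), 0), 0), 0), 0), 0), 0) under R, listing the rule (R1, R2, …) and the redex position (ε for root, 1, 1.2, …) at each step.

p(b)

1. g(g(g(g(g(g(p(g(b, 0)), 0), 0), 0), 0), 0), 0)  →  g(g(g(g(g(p(g(b, 0)), 0), 0), 0), 0), 0)   [R3 at ε]
2. g(g(g(g(g(p(g(b, 0)), 0), 0), 0), 0), 0)  →  g(g(g(g(p(g(b, 0)), 0), 0), 0), 0)   [R3 at ε]
3. g(g(g(g(p(g(b, 0)), 0), 0), 0), 0)  →  g(g(g(p(g(b, 0)), 0), 0), 0)   [R3 at ε]
4. g(g(g(p(g(b, 0)), 0), 0), 0)  →  g(g(p(g(b, 0)), 0), 0)   [R3 at ε]
5. g(g(p(g(b, 0)), 0), 0)  →  g(p(g(b, 0)), 0)   [R3 at ε]
6. g(p(g(b, 0)), 0)  →  p(g(b, 0))   [R3 at ε]
7. p(g(b, 0))  →  p(b)   [R3 at 1]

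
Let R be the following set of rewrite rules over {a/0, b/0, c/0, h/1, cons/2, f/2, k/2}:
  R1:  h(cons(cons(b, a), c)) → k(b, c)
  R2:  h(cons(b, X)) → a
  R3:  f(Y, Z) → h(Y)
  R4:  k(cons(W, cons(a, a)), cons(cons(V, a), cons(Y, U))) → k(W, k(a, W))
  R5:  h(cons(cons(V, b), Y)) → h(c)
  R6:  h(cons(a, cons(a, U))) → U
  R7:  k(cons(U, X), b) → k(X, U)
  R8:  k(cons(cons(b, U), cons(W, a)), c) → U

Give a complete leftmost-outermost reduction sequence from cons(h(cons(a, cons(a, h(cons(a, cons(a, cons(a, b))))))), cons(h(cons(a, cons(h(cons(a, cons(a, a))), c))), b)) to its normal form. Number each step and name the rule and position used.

cons(cons(a, b), cons(c, b))

1. cons(h(cons(a, cons(a, h(cons(a, cons(a, cons(a, b))))))), cons(h(cons(a, cons(h(cons(a, cons(a, a))), c))), b))  →  cons(h(cons(a, cons(a, cons(a, b)))), cons(h(cons(a, cons(h(cons(a, cons(a, a))), c))), b))   [R6 at 1]
2. cons(h(cons(a, cons(a, cons(a, b)))), cons(h(cons(a, cons(h(cons(a, cons(a, a))), c))), b))  →  cons(cons(a, b), cons(h(cons(a, cons(h(cons(a, cons(a, a))), c))), b))   [R6 at 1]
3. cons(cons(a, b), cons(h(cons(a, cons(h(cons(a, cons(a, a))), c))), b))  →  cons(cons(a, b), cons(h(cons(a, cons(a, c))), b))   [R6 at 2.1.1.2.1]
4. cons(cons(a, b), cons(h(cons(a, cons(a, c))), b))  →  cons(cons(a, b), cons(c, b))   [R6 at 2.1]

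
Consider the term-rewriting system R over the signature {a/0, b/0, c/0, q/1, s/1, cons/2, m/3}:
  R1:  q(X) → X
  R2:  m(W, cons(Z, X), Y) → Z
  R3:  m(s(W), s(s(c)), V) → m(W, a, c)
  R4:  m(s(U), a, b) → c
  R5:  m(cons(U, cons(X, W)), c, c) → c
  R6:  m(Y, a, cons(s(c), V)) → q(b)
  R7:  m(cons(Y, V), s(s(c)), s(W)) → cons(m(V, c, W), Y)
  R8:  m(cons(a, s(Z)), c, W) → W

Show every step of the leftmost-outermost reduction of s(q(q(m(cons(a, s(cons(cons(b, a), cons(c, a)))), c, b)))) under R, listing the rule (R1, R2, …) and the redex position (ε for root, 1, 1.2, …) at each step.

s(b)

1. s(q(q(m(cons(a, s(cons(cons(b, a), cons(c, a)))), c, b))))  →  s(q(m(cons(a, s(cons(cons(b, a), cons(c, a)))), c, b)))   [R1 at 1]
2. s(q(m(cons(a, s(cons(cons(b, a), cons(c, a)))), c, b)))  →  s(m(cons(a, s(cons(cons(b, a), cons(c, a)))), c, b))   [R1 at 1]
3. s(m(cons(a, s(cons(cons(b, a), cons(c, a)))), c, b))  →  s(b)   [R8 at 1]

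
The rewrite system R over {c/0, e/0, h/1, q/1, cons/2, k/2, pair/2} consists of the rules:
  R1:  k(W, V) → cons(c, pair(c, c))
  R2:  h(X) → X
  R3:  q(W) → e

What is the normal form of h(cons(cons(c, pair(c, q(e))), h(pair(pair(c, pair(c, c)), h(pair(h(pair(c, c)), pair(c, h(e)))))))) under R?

1. h(cons(cons(c, pair(c, q(e))), h(pair(pair(c, pair(c, c)), h(pair(h(pair(c, c)), pair(c, h(e))))))))  →  cons(cons(c, pair(c, q(e))), h(pair(pair(c, pair(c, c)), h(pair(h(pair(c, c)), pair(c, h(e)))))))   [R2 at ε]
2. cons(cons(c, pair(c, q(e))), h(pair(pair(c, pair(c, c)), h(pair(h(pair(c, c)), pair(c, h(e)))))))  →  cons(cons(c, pair(c, e)), h(pair(pair(c, pair(c, c)), h(pair(h(pair(c, c)), pair(c, h(e)))))))   [R3 at 1.2.2]
3. cons(cons(c, pair(c, e)), h(pair(pair(c, pair(c, c)), h(pair(h(pair(c, c)), pair(c, h(e)))))))  →  cons(cons(c, pair(c, e)), pair(pair(c, pair(c, c)), h(pair(h(pair(c, c)), pair(c, h(e))))))   [R2 at 2]
4. cons(cons(c, pair(c, e)), pair(pair(c, pair(c, c)), h(pair(h(pair(c, c)), pair(c, h(e))))))  →  cons(cons(c, pair(c, e)), pair(pair(c, pair(c, c)), pair(h(pair(c, c)), pair(c, h(e)))))   [R2 at 2.2]
5. cons(cons(c, pair(c, e)), pair(pair(c, pair(c, c)), pair(h(pair(c, c)), pair(c, h(e)))))  →  cons(cons(c, pair(c, e)), pair(pair(c, pair(c, c)), pair(pair(c, c), pair(c, h(e)))))   [R2 at 2.2.1]
6. cons(cons(c, pair(c, e)), pair(pair(c, pair(c, c)), pair(pair(c, c), pair(c, h(e)))))  →  cons(cons(c, pair(c, e)), pair(pair(c, pair(c, c)), pair(pair(c, c), pair(c, e))))   [R2 at 2.2.2.2]

cons(cons(c, pair(c, e)), pair(pair(c, pair(c, c)), pair(pair(c, c), pair(c, e))))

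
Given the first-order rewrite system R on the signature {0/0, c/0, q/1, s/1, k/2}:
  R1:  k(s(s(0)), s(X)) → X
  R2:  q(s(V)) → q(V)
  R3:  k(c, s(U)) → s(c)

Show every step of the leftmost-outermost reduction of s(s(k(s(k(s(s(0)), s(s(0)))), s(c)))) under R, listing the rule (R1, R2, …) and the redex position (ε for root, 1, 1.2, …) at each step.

s(s(c))

1. s(s(k(s(k(s(s(0)), s(s(0)))), s(c))))  →  s(s(k(s(s(0)), s(c))))   [R1 at 1.1.1.1]
2. s(s(k(s(s(0)), s(c))))  →  s(s(c))   [R1 at 1.1]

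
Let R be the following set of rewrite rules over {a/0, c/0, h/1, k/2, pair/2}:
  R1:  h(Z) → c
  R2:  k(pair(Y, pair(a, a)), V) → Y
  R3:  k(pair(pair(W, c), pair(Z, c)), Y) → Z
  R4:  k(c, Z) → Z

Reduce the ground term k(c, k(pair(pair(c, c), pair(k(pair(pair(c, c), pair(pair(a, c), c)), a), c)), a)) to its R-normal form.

pair(a, c)

1. k(c, k(pair(pair(c, c), pair(k(pair(pair(c, c), pair(pair(a, c), c)), a), c)), a))  →  k(pair(pair(c, c), pair(k(pair(pair(c, c), pair(pair(a, c), c)), a), c)), a)   [R4 at ε]
2. k(pair(pair(c, c), pair(k(pair(pair(c, c), pair(pair(a, c), c)), a), c)), a)  →  k(pair(pair(c, c), pair(pair(a, c), c)), a)   [R3 at ε]
3. k(pair(pair(c, c), pair(pair(a, c), c)), a)  →  pair(a, c)   [R3 at ε]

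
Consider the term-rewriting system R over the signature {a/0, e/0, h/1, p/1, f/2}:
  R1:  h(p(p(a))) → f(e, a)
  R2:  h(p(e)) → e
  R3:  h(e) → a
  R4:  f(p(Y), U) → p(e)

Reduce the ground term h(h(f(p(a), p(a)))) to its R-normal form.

1. h(h(f(p(a), p(a))))  →  h(h(p(e)))   [R4 at 1.1]
2. h(h(p(e)))  →  h(e)   [R2 at 1]
3. h(e)  →  a   [R3 at ε]

a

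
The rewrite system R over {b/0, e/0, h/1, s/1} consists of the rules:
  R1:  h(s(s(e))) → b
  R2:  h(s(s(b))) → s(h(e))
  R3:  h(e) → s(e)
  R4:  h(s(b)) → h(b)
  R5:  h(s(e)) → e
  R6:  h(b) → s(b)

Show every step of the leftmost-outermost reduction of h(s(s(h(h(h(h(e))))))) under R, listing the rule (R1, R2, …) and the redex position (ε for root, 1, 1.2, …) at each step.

1. h(s(s(h(h(h(h(e)))))))  →  h(s(s(h(h(h(s(e)))))))   [R3 at 1.1.1.1.1.1]
2. h(s(s(h(h(h(s(e)))))))  →  h(s(s(h(h(e)))))   [R5 at 1.1.1.1.1]
3. h(s(s(h(h(e)))))  →  h(s(s(h(s(e)))))   [R3 at 1.1.1.1]
4. h(s(s(h(s(e)))))  →  h(s(s(e)))   [R5 at 1.1.1]
5. h(s(s(e)))  →  b   [R1 at ε]

b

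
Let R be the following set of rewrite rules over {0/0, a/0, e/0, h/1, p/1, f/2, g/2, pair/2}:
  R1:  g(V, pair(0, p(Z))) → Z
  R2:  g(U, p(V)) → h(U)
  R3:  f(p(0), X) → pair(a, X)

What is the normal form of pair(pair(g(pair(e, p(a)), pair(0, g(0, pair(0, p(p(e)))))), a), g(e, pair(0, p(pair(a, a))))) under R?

1. pair(pair(g(pair(e, p(a)), pair(0, g(0, pair(0, p(p(e)))))), a), g(e, pair(0, p(pair(a, a)))))  →  pair(pair(g(pair(e, p(a)), pair(0, p(e))), a), g(e, pair(0, p(pair(a, a)))))   [R1 at 1.1.2.2]
2. pair(pair(g(pair(e, p(a)), pair(0, p(e))), a), g(e, pair(0, p(pair(a, a)))))  →  pair(pair(e, a), g(e, pair(0, p(pair(a, a)))))   [R1 at 1.1]
3. pair(pair(e, a), g(e, pair(0, p(pair(a, a)))))  →  pair(pair(e, a), pair(a, a))   [R1 at 2]

pair(pair(e, a), pair(a, a))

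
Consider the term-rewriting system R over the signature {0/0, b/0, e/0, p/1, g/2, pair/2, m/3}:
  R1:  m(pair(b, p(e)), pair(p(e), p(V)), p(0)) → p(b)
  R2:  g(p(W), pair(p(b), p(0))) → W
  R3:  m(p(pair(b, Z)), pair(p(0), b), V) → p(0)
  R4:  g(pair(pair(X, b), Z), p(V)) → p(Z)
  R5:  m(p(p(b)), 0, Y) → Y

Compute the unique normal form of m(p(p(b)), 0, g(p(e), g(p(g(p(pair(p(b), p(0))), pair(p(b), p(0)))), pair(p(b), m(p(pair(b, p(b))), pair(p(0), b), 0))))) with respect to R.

e

1. m(p(p(b)), 0, g(p(e), g(p(g(p(pair(p(b), p(0))), pair(p(b), p(0)))), pair(p(b), m(p(pair(b, p(b))), pair(p(0), b), 0)))))  →  g(p(e), g(p(g(p(pair(p(b), p(0))), pair(p(b), p(0)))), pair(p(b), m(p(pair(b, p(b))), pair(p(0), b), 0))))   [R5 at ε]
2. g(p(e), g(p(g(p(pair(p(b), p(0))), pair(p(b), p(0)))), pair(p(b), m(p(pair(b, p(b))), pair(p(0), b), 0))))  →  g(p(e), g(p(pair(p(b), p(0))), pair(p(b), m(p(pair(b, p(b))), pair(p(0), b), 0))))   [R2 at 2.1.1]
3. g(p(e), g(p(pair(p(b), p(0))), pair(p(b), m(p(pair(b, p(b))), pair(p(0), b), 0))))  →  g(p(e), g(p(pair(p(b), p(0))), pair(p(b), p(0))))   [R3 at 2.2.2]
4. g(p(e), g(p(pair(p(b), p(0))), pair(p(b), p(0))))  →  g(p(e), pair(p(b), p(0)))   [R2 at 2]
5. g(p(e), pair(p(b), p(0)))  →  e   [R2 at ε]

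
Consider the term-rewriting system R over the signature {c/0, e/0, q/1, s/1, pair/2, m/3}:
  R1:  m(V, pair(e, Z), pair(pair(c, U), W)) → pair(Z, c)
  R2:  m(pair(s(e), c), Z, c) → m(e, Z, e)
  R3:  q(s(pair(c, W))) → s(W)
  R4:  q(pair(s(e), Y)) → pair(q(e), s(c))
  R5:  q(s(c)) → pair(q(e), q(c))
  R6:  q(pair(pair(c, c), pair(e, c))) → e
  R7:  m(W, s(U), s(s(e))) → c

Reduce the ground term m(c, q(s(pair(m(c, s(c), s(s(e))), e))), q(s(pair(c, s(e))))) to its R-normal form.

1. m(c, q(s(pair(m(c, s(c), s(s(e))), e))), q(s(pair(c, s(e)))))  →  m(c, q(s(pair(c, e))), q(s(pair(c, s(e)))))   [R7 at 2.1.1.1]
2. m(c, q(s(pair(c, e))), q(s(pair(c, s(e)))))  →  m(c, s(e), q(s(pair(c, s(e)))))   [R3 at 2]
3. m(c, s(e), q(s(pair(c, s(e)))))  →  m(c, s(e), s(s(e)))   [R3 at 3]
4. m(c, s(e), s(s(e)))  →  c   [R7 at ε]

c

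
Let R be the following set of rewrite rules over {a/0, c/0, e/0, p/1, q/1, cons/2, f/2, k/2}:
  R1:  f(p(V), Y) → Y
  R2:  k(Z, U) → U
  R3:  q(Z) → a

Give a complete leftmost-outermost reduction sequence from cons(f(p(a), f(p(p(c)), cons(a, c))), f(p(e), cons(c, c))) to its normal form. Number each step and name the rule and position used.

1. cons(f(p(a), f(p(p(c)), cons(a, c))), f(p(e), cons(c, c)))  →  cons(f(p(p(c)), cons(a, c)), f(p(e), cons(c, c)))   [R1 at 1]
2. cons(f(p(p(c)), cons(a, c)), f(p(e), cons(c, c)))  →  cons(cons(a, c), f(p(e), cons(c, c)))   [R1 at 1]
3. cons(cons(a, c), f(p(e), cons(c, c)))  →  cons(cons(a, c), cons(c, c))   [R1 at 2]

cons(cons(a, c), cons(c, c))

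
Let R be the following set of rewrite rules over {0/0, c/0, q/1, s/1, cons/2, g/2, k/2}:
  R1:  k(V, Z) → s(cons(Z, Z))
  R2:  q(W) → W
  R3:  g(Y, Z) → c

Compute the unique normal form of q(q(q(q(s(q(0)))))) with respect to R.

1. q(q(q(q(s(q(0))))))  →  q(q(q(s(q(0)))))   [R2 at ε]
2. q(q(q(s(q(0)))))  →  q(q(s(q(0))))   [R2 at ε]
3. q(q(s(q(0))))  →  q(s(q(0)))   [R2 at ε]
4. q(s(q(0)))  →  s(q(0))   [R2 at ε]
5. s(q(0))  →  s(0)   [R2 at 1]

s(0)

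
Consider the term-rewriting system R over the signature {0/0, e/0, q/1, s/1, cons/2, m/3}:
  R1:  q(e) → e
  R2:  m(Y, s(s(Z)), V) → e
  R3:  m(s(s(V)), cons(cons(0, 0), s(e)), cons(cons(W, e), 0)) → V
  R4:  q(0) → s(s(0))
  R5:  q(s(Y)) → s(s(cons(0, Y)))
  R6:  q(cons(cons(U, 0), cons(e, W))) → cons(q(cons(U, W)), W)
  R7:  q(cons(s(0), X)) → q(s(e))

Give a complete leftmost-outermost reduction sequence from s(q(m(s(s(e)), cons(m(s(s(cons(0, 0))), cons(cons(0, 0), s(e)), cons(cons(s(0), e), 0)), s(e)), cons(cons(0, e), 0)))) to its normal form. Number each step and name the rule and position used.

s(e)

1. s(q(m(s(s(e)), cons(m(s(s(cons(0, 0))), cons(cons(0, 0), s(e)), cons(cons(s(0), e), 0)), s(e)), cons(cons(0, e), 0))))  →  s(q(m(s(s(e)), cons(cons(0, 0), s(e)), cons(cons(0, e), 0))))   [R3 at 1.1.2.1]
2. s(q(m(s(s(e)), cons(cons(0, 0), s(e)), cons(cons(0, e), 0))))  →  s(q(e))   [R3 at 1.1]
3. s(q(e))  →  s(e)   [R1 at 1]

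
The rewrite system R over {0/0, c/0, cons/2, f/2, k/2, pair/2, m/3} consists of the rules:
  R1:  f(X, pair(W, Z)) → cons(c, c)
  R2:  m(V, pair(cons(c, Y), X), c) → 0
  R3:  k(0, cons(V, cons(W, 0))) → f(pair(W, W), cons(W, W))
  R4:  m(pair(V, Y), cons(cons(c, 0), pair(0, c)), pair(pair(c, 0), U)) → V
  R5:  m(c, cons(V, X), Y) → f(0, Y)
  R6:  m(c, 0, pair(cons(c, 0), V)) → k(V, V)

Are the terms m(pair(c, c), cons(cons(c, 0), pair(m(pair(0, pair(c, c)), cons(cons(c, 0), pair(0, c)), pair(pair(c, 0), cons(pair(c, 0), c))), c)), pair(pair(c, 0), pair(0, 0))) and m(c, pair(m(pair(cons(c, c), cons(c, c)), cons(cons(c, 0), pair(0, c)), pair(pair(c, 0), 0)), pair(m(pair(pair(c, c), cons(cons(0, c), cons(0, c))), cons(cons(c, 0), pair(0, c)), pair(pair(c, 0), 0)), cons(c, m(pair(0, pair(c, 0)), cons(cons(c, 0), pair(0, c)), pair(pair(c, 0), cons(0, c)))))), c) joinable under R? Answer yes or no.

Reduce t₁ = m(pair(c, c), cons(cons(c, 0), pair(m(pair(0, pair(c, c)), cons(cons(c, 0), pair(0, c)), pair(pair(c, 0), cons(pair(c, 0), c))), c)), pair(pair(c, 0), pair(0, 0))):
1. m(pair(c, c), cons(cons(c, 0), pair(m(pair(0, pair(c, c)), cons(cons(c, 0), pair(0, c)), pair(pair(c, 0), cons(pair(c, 0), c))), c)), pair(pair(c, 0), pair(0, 0)))  →  m(pair(c, c), cons(cons(c, 0), pair(0, c)), pair(pair(c, 0), pair(0, 0)))   [R4 at 2.2.1]
2. m(pair(c, c), cons(cons(c, 0), pair(0, c)), pair(pair(c, 0), pair(0, 0)))  →  c   [R4 at ε]

Reduce t₂ = m(c, pair(m(pair(cons(c, c), cons(c, c)), cons(cons(c, 0), pair(0, c)), pair(pair(c, 0), 0)), pair(m(pair(pair(c, c), cons(cons(0, c), cons(0, c))), cons(cons(c, 0), pair(0, c)), pair(pair(c, 0), 0)), cons(c, m(pair(0, pair(c, 0)), cons(cons(c, 0), pair(0, c)), pair(pair(c, 0), cons(0, c)))))), c):
1. m(c, pair(m(pair(cons(c, c), cons(c, c)), cons(cons(c, 0), pair(0, c)), pair(pair(c, 0), 0)), pair(m(pair(pair(c, c), cons(cons(0, c), cons(0, c))), cons(cons(c, 0), pair(0, c)), pair(pair(c, 0), 0)), cons(c, m(pair(0, pair(c, 0)), cons(cons(c, 0), pair(0, c)), pair(pair(c, 0), cons(0, c)))))), c)  →  m(c, pair(cons(c, c), pair(m(pair(pair(c, c), cons(cons(0, c), cons(0, c))), cons(cons(c, 0), pair(0, c)), pair(pair(c, 0), 0)), cons(c, m(pair(0, pair(c, 0)), cons(cons(c, 0), pair(0, c)), pair(pair(c, 0), cons(0, c)))))), c)   [R4 at 2.1]
2. m(c, pair(cons(c, c), pair(m(pair(pair(c, c), cons(cons(0, c), cons(0, c))), cons(cons(c, 0), pair(0, c)), pair(pair(c, 0), 0)), cons(c, m(pair(0, pair(c, 0)), cons(cons(c, 0), pair(0, c)), pair(pair(c, 0), cons(0, c)))))), c)  →  0   [R2 at ε]

no — NF(t₁) = c, NF(t₂) = 0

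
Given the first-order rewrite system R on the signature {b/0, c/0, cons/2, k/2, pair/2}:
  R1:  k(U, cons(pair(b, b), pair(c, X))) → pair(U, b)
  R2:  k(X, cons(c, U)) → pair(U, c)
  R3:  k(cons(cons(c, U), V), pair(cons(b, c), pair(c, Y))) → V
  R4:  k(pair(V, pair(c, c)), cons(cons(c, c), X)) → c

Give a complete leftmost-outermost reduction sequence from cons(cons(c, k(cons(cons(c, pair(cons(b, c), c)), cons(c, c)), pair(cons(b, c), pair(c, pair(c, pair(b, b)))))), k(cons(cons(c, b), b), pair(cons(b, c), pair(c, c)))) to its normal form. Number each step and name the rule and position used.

cons(cons(c, cons(c, c)), b)

1. cons(cons(c, k(cons(cons(c, pair(cons(b, c), c)), cons(c, c)), pair(cons(b, c), pair(c, pair(c, pair(b, b)))))), k(cons(cons(c, b), b), pair(cons(b, c), pair(c, c))))  →  cons(cons(c, cons(c, c)), k(cons(cons(c, b), b), pair(cons(b, c), pair(c, c))))   [R3 at 1.2]
2. cons(cons(c, cons(c, c)), k(cons(cons(c, b), b), pair(cons(b, c), pair(c, c))))  →  cons(cons(c, cons(c, c)), b)   [R3 at 2]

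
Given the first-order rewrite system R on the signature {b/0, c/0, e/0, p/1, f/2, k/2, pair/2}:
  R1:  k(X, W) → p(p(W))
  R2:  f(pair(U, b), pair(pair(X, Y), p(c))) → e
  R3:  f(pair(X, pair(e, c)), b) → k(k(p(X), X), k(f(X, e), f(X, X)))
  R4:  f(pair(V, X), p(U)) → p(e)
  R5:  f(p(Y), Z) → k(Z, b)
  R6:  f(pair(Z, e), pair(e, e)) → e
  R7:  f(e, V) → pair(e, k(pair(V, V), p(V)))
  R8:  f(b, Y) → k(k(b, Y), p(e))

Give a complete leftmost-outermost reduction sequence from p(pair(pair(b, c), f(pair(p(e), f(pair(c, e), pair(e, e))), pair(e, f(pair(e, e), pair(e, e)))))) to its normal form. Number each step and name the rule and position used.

1. p(pair(pair(b, c), f(pair(p(e), f(pair(c, e), pair(e, e))), pair(e, f(pair(e, e), pair(e, e))))))  →  p(pair(pair(b, c), f(pair(p(e), e), pair(e, f(pair(e, e), pair(e, e))))))   [R6 at 1.2.1.2]
2. p(pair(pair(b, c), f(pair(p(e), e), pair(e, f(pair(e, e), pair(e, e))))))  →  p(pair(pair(b, c), f(pair(p(e), e), pair(e, e))))   [R6 at 1.2.2.2]
3. p(pair(pair(b, c), f(pair(p(e), e), pair(e, e))))  →  p(pair(pair(b, c), e))   [R6 at 1.2]

p(pair(pair(b, c), e))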